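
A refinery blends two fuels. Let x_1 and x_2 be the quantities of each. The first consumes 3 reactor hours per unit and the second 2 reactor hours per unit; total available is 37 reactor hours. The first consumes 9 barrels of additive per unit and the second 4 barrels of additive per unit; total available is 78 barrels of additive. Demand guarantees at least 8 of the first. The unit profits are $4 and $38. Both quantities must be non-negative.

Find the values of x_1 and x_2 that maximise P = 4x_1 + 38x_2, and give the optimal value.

Vertices and P = 4x_1 + 38x_2:
  (26/3, 0) → P = 104/3
  (8, 0) → P = 32
  (8, 3/2) → P = 89

The optimum lies where 9x_1 + 4x_2 = 78 and x_1 = 8.
Solving simultaneously gives x_1 = 8, x_2 = 3/2.

x_1 = 8, x_2 = 3/2, maximum P = 89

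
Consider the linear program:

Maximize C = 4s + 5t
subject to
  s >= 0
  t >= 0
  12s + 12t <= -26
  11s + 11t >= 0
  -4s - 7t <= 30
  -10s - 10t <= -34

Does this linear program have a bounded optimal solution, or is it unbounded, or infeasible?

Constraints 12s + 12t ≤ -26 and 11s + 11t ≥ 0 have parallel boundaries but demand opposite sides — no point can satisfy both, so the region is empty.

infeasible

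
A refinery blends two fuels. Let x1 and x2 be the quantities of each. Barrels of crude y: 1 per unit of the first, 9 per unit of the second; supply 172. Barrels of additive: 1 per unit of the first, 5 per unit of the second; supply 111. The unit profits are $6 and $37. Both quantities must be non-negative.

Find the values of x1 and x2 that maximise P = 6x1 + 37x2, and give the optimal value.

Feasible corners and P = 6x1 + 37x2:
  (0, 0) → P = 0
  (0, 172/9) → P = 6364/9
  (111, 0) → P = 666
  (139/4, 61/4) → P = 3091/4

The binding constraints are x1 + 9x2 = 172 and x1 + 5x2 = 111.
Solving simultaneously gives x1 = 139/4, x2 = 61/4.

x1 = 139/4, x2 = 61/4, maximum P = 3091/4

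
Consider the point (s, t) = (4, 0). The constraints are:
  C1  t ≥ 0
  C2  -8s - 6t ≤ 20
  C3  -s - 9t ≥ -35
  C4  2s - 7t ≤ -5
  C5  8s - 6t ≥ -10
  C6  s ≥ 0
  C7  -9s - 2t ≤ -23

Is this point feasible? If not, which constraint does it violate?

not feasible — violates C4

Constraint C4: 2s - 7t = 8, which is not ≤ -5. All other constraints are satisfied.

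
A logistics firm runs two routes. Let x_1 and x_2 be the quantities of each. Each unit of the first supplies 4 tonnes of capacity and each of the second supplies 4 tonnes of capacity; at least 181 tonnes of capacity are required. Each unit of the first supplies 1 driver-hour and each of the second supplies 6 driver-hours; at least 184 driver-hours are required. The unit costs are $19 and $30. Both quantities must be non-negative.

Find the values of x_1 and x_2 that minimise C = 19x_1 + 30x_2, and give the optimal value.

Extreme points and C = 19x_1 + 30x_2:
  (0, 181/4) → C = 2715/2
  (184, 0) → C = 3496
  (35/2, 111/4) → C = 1165
The feasible region is unbounded (it extends along (0, 1), (1, 0)), but C strictly increases along every unbounded feasible direction, so there is no improving ray and the minimum is attained at a vertex.

The optimum lies where 4x_1 + 4x_2 = 181 and x_1 + 6x_2 = 184.
Solving simultaneously gives x_1 = 35/2, x_2 = 111/4.

x_1 = 35/2, x_2 = 111/4, minimum C = 1165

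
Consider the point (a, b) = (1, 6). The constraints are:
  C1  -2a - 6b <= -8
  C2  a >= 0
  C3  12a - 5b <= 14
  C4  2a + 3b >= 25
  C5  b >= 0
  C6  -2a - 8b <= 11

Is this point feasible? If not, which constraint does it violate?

not feasible — violates C4

Constraint C4: 2a + 3b = 20, which is not ≥ 25. All other constraints are satisfied.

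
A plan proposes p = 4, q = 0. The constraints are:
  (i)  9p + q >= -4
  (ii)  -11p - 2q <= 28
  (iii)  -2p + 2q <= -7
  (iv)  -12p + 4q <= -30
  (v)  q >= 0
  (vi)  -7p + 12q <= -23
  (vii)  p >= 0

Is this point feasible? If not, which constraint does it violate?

feasible

(i): 36 ≥ -4 ✓
(ii): -44 ≤ 28 ✓
(iii): -8 ≤ -7 ✓
(iv): -48 ≤ -30 ✓
(v): 0 ≥ 0 ✓
(vi): -28 ≤ -23 ✓
(vii): 4 ≥ 0 ✓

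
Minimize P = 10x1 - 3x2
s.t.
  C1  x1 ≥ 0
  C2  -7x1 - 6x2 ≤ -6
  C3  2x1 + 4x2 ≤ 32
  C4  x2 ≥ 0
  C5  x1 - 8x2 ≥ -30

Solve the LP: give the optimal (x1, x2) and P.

Extreme points and P = 10x1 - 3x2:
  (0, 1) → P = -3
  (0, 15/4) → P = -45/4
  (6/7, 0) → P = 60/7
  (16, 0) → P = 160
  (34/5, 23/5) → P = 271/5

x1 = 0, x2 = 15/4, minimum P = -45/4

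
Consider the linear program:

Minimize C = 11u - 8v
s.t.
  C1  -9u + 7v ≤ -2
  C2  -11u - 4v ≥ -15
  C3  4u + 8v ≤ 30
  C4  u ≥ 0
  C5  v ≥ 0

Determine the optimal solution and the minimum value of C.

u = 2/9, v = 0, minimum C = 22/9

Feasible corners and C = 11u - 8v:
  (1, 1) → C = 3
  (2/9, 0) → C = 22/9
  (15/11, 0) → C = 15

At the optimal vertex, -9u + 7v = -2 and v = 0.
Solving simultaneously gives u = 2/9, v = 0.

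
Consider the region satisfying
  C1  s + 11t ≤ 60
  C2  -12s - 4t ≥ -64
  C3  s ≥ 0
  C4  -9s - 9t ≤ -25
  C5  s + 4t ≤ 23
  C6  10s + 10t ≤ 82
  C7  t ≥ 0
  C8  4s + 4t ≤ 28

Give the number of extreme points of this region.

Pairwise boundary intersections that survive every other constraint:
  (0, 60/11)
  (17/10, 53/10)
  (16/3, 0)
  (9/2, 5/2)
  (0, 25/9)
  (25/9, 0)

6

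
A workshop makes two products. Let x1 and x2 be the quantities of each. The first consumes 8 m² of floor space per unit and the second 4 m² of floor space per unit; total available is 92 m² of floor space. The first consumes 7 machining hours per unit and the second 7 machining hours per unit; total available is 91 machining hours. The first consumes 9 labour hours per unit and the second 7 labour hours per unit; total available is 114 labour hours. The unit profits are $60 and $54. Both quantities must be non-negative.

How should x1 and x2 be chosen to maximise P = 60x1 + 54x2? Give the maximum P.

Feasible corners and P = 60x1 + 54x2:
  (0, 0) → P = 0
  (0, 13) → P = 702
  (23/2, 0) → P = 690
  (10, 3) → P = 762

x1 = 10, x2 = 3, maximum P = 762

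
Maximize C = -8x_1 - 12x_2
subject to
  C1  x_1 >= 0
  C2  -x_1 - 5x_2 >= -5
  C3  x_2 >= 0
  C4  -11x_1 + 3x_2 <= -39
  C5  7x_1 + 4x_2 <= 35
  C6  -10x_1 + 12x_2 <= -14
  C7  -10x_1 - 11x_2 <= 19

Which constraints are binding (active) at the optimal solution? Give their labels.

Corner points and C = -8x_1 - 12x_2:
  (5, 0) → C = -40
  (105/29, 8/29) → C = -936/29
  (39/11, 0) → C = -312/11

The maximum is at (39/11, 0). Substituting into each constraint, equality holds for C3 and C4; the remaining constraints have slack.

C3 and C4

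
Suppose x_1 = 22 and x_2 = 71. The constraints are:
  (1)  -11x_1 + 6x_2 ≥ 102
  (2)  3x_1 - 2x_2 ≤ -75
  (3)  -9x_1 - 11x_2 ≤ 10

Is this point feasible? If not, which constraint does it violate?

(1): 184 ≥ 102 ✓
(2): -76 ≤ -75 ✓
(3): -979 ≤ 10 ✓

feasible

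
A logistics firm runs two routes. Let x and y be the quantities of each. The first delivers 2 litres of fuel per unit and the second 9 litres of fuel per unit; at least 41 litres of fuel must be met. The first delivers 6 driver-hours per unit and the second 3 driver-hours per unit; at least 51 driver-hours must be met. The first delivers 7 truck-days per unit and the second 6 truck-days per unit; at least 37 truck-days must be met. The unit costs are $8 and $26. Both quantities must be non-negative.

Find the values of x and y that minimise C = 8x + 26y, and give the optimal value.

x = 7, y = 3, minimum C = 134

Corner points and C = 8x + 26y:
  (0, 17) → C = 442
  (41/2, 0) → C = 164
  (7, 3) → C = 134
The feasible region is unbounded (it extends along (0, 1), (1, 0)), but C strictly increases along every unbounded feasible direction, so there is no improving ray and the minimum is attained at a vertex.

The optimum lies where 2x + 9y = 41 and 6x + 3y = 51.
Solving simultaneously gives x = 7, y = 3.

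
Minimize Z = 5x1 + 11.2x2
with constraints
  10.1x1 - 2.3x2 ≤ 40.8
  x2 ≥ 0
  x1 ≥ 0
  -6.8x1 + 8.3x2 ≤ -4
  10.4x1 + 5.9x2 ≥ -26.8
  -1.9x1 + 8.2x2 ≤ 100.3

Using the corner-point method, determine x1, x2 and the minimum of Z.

Corner points and Z = 5x1 + 11.2x2:
  (408/101, 0) → Z = 2040/101
  (32944/6819, 23704/6819) → Z = 717008/11365
  (10/17, 0) → Z = 50/17

At the optimal vertex, x2 = 0 and -6.8x1 + 8.3x2 = -4.
Solving simultaneously gives x1 = 10/17, x2 = 0.

x1 = 10/17, x2 = 0, minimum Z = 50/17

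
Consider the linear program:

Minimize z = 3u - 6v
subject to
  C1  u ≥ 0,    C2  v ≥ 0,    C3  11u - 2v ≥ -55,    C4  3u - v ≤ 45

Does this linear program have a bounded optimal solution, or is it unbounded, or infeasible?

From the feasible point (0, 0), moving in the direction (1, 3) keeps every constraint satisfied while z decreases without bound.

unbounded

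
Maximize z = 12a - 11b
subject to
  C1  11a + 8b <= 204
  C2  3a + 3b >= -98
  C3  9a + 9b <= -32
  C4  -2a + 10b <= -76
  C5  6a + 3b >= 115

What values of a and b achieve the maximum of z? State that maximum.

Feasible corners and z = 12a - 11b:
  (1396/9, -1690/9) → z = 35342/9
  (2092/27, -2188/27) → z = 49172/27
  (71, -311/3) → z = 5977/3
  (377/9, -409/9) → z = 9023/9

At the optimal vertex, 11a + 8b = 204 and 3a + 3b = -98.
Solving simultaneously gives a = 1396/9, b = -1690/9.

a = 1396/9, b = -1690/9, maximum z = 35342/9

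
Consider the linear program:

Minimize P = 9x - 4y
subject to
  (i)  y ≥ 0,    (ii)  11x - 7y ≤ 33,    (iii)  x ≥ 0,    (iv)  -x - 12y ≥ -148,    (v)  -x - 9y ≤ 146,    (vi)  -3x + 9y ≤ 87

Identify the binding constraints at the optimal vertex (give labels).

(iii) and (vi)

Vertices and P = 9x - 4y:
  (3, 0) → P = 27
  (0, 0) → P = 0
  (1432/139, 1595/139) → P = 6508/139
  (0, 29/3) → P = -116/3
  (32/5, 59/5) → P = 52/5

The minimum is at (0, 29/3). Substituting into each constraint, equality holds for (iii) and (vi); the remaining constraints have slack.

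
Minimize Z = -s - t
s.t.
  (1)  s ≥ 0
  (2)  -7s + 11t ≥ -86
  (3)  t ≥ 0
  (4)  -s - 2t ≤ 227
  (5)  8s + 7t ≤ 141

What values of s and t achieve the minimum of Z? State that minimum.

s = 0, t = 141/7, minimum Z = -141/7

Feasible corners and Z = -s - t:
  (0, 0) → Z = 0
  (0, 141/7) → Z = -141/7
  (86/7, 0) → Z = -86/7
  (2153/137, 299/137) → Z = -2452/137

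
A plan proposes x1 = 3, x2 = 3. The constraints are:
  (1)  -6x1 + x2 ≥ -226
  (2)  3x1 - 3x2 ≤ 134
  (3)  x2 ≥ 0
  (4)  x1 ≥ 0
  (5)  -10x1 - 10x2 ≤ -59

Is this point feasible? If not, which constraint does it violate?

(1): -15 ≥ -226 ✓
(2): 0 ≤ 134 ✓
(3): 3 ≥ 0 ✓
(4): 3 ≥ 0 ✓
(5): -60 ≤ -59 ✓

feasible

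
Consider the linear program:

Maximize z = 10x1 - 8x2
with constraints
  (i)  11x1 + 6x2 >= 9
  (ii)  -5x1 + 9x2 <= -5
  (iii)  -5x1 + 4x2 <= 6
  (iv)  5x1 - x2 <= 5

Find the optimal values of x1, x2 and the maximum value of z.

Feasible corners and z = 10x1 - 8x2:
  (37/43, -10/129) → z = 1190/129
  (39/41, -10/41) → z = 470/41
  (1, 0) → z = 10

At the optimal vertex, 11x1 + 6x2 = 9 and 5x1 - x2 = 5.
Solving simultaneously gives x1 = 39/41, x2 = -10/41.

x1 = 39/41, x2 = -10/41, maximum z = 470/41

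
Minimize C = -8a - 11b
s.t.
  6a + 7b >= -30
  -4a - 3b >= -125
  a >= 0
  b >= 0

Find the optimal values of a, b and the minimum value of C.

Extreme points and C = -8a - 11b:
  (0, 125/3) → C = -1375/3
  (125/4, 0) → C = -250
  (0, 0) → C = 0

The optimum lies where -4a - 3b = -125 and a = 0.
Solving simultaneously gives a = 0, b = 125/3.

a = 0, b = 125/3, minimum C = -1375/3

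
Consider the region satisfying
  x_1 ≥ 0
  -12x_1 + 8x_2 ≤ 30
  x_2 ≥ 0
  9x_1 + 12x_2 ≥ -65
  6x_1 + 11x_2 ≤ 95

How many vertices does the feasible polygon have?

The feasible vertices (each the meet of two boundaries and inside every other half-plane) are:
  (0, 15/4)
  (0, 0)
  (43/18, 22/3)
  (95/6, 0)

4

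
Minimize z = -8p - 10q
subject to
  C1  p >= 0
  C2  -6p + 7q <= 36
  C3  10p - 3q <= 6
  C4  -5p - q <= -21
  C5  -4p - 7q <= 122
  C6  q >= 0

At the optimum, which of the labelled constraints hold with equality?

Feasible corners and z = -8p - 10q:
  (75/26, 99/13) → z = -1290/13
  (111/41, 306/41) → z = -3948/41
  (69/25, 36/5) → z = -2352/25

The minimum is at (75/26, 99/13). Substituting into each constraint, equality holds for C2 and C3; the remaining constraints have slack.

C2 and C3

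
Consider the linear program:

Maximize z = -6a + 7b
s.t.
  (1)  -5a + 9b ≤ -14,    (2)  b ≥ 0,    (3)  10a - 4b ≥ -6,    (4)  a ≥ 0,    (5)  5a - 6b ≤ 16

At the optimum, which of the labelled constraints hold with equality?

(1) and (2)

Extreme points and z = -6a + 7b:
  (14/5, 0) → z = -84/5
  (4, 2/3) → z = -58/3
  (16/5, 0) → z = -96/5

The maximum is at (14/5, 0). Substituting into each constraint, equality holds for (1) and (2); the remaining constraints have slack.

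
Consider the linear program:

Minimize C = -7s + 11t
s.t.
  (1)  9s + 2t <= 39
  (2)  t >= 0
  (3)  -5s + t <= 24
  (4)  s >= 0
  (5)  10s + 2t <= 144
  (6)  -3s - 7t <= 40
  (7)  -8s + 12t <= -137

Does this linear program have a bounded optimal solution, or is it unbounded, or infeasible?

The boundaries 9s + 2t = 39 and t = 0 meet at (13/3, 0), but that point violates -8s + 12t ≤ -137. Every candidate vertex is excluded by some other constraint, so the feasible region is empty.

infeasible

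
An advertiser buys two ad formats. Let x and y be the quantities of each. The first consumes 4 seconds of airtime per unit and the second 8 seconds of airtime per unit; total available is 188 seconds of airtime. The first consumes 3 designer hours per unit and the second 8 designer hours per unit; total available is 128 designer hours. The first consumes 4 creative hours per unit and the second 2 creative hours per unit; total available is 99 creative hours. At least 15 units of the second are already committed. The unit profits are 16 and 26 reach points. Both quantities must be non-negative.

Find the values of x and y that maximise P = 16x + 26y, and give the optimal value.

Extreme points and P = 16x + 26y:
  (0, 16) → P = 416
  (0, 15) → P = 390
  (8/3, 15) → P = 1298/3

The binding constraints are 3x + 8y = 128 and y = 15.
Solving simultaneously gives x = 8/3, y = 15.

x = 8/3, y = 15, maximum P = 1298/3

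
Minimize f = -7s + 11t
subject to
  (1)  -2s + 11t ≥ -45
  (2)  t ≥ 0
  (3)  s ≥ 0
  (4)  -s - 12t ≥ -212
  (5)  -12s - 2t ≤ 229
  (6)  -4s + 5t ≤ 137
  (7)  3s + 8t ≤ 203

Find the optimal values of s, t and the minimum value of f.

Extreme points and f = -7s + 11t:
  (45/2, 0) → f = -315/2
  (2593/49, 271/49) → f = -15170/49
  (0, 0) → f = 0
  (0, 53/3) → f = 583/3
  (185/7, 433/28) → f = -417/28

The optimum lies where -2s + 11t = -45 and 3s + 8t = 203.
Solving simultaneously gives s = 2593/49, t = 271/49.

s = 2593/49, t = 271/49, minimum f = -15170/49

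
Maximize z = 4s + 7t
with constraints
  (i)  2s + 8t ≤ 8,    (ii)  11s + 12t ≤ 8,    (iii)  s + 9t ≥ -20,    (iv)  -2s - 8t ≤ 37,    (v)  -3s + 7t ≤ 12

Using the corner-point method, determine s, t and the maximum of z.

Extreme points and z = 4s + 7t:
  (-1/2, 9/8) → z = 47/8
  (-20/19, 24/19) → z = 88/19
  (104/29, -76/29) → z = -4
  (-124/17, -24/17) → z = -664/17

At the optimal vertex, 2s + 8t = 8 and 11s + 12t = 8.
Solving simultaneously gives s = -1/2, t = 9/8.

s = -1/2, t = 9/8, maximum z = 47/8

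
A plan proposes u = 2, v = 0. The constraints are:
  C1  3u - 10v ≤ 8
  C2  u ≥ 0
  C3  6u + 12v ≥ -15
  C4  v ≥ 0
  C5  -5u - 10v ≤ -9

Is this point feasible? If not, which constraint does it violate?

C1: 6 ≤ 8 ✓
C2: 2 ≥ 0 ✓
C3: 12 ≥ -15 ✓
C4: 0 ≥ 0 ✓
C5: -10 ≤ -9 ✓

feasible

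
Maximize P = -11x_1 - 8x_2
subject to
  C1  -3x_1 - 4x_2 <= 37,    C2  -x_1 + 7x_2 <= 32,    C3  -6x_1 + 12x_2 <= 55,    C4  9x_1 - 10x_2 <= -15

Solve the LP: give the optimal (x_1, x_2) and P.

x_1 = -166/15, x_2 = -19/20, maximum P = 388/3

Feasible corners and P = -11x_1 - 8x_2:
  (-166/15, -19/20) → P = 388/3
  (-215/33, -48/11) → P = 3517/33
  (-1/30, 137/30) → P = -217/6
  (215/53, 273/53) → P = -4549/53

The binding constraints are -3x_1 - 4x_2 = 37 and -6x_1 + 12x_2 = 55.
Solving simultaneously gives x_1 = -166/15, x_2 = -19/20.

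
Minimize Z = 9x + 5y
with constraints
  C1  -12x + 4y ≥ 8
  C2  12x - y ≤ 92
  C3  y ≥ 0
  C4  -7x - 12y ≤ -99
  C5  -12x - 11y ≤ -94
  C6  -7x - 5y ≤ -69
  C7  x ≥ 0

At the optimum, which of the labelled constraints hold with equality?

Corner points and Z = 9x + 5y:
  (94/9, 100/3) → Z = 782/3
  (59/22, 221/22) → Z = 818/11
  (0, 69/5) → Z = 69
The feasible region is unbounded (it extends along (0, 1), (1, 12)), but Z strictly increases along every unbounded feasible direction, so there is no improving ray and the minimum is attained at a vertex.

The minimum is at (0, 69/5). Substituting into each constraint, equality holds for C6 and C7; the remaining constraints have slack.

C6 and C7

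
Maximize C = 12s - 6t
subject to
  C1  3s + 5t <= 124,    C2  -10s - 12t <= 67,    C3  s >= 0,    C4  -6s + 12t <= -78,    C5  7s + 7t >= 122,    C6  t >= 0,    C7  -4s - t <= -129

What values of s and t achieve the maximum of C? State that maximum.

s = 124/3, t = 0, maximum C = 496

Extreme points and C = 12s - 6t:
  (124/3, 0) → C = 496
  (521/17, 109/17) → C = 5598/17
  (129/4, 0) → C = 387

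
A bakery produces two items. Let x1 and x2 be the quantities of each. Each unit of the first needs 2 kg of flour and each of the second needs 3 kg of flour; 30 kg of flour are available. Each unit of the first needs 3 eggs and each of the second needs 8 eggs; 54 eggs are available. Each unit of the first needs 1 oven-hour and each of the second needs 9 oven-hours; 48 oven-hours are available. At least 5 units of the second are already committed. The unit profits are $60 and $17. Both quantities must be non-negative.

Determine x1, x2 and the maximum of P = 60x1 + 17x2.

x1 = 3, x2 = 5, maximum P = 265

Extreme points and P = 60x1 + 17x2:
  (0, 16/3) → P = 272/3
  (0, 5) → P = 85
  (3, 5) → P = 265

The binding constraints are x1 + 9x2 = 48 and x2 = 5.
Solving simultaneously gives x1 = 3, x2 = 5.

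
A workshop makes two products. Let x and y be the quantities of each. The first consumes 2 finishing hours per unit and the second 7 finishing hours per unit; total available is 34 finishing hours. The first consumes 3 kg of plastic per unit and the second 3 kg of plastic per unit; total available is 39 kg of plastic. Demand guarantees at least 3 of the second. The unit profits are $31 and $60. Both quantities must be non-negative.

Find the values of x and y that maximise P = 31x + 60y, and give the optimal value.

x = 13/2, y = 3, maximum P = 763/2

Vertices and P = 31x + 60y:
  (0, 34/7) → P = 2040/7
  (0, 3) → P = 180
  (13/2, 3) → P = 763/2

The optimum lies where 2x + 7y = 34 and y = 3.
Solving simultaneously gives x = 13/2, y = 3.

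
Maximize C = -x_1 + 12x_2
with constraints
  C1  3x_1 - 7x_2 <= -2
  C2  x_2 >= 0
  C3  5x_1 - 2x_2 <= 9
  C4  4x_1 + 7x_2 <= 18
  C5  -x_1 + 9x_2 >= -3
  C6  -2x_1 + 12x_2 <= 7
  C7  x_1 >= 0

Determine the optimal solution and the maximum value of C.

Extreme points and C = -x_1 + 12x_2:
  (25/22, 17/22) → C = 179/22
  (0, 2/7) → C = 24/7
  (0, 7/12) → C = 7

At the optimal vertex, 3x_1 - 7x_2 = -2 and -2x_1 + 12x_2 = 7.
Solving simultaneously gives x_1 = 25/22, x_2 = 17/22.

x_1 = 25/22, x_2 = 17/22, maximum C = 179/22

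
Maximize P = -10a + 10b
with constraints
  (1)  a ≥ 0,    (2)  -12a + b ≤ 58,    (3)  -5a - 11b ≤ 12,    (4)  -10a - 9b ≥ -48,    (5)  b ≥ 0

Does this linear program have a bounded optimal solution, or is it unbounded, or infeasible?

bounded optimum

Corner points and P = -10a + 10b:
  (0, 16/3) → P = 160/3
  (0, 0) → P = 0
  (24/5, 0) → P = -48
The feasible region has finitely many vertices and no improving ray; the maximum is 160/3 at (0, 16/3).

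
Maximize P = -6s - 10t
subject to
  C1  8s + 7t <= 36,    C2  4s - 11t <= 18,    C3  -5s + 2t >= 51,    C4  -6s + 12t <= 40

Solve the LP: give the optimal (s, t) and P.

Corner points and P = -6s - 10t:
  (-597/47, -294/47) → P = 6522/47
  (-328/9, -134/9) → P = 3308/9
  (-133/12, -53/24) → P = 1063/12

s = -328/9, t = -134/9, maximum P = 3308/9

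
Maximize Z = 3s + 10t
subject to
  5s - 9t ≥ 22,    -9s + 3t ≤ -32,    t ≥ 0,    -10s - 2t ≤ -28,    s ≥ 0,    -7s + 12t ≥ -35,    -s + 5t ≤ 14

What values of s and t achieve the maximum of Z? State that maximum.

s = 343/23, t = 133/23, maximum Z = 2359/23

The optimum lies where -7s + 12t = -35 and -s + 5t = 14.
Solving simultaneously gives s = 343/23, t = 133/23.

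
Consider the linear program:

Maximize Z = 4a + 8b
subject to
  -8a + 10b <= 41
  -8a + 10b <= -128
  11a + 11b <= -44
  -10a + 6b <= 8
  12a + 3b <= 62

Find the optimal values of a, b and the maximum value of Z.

a = 44/9, b = -80/9, maximum Z = -464/9

Feasible corners and Z = 4a + 8b:
  (44/9, -80/9) → Z = -464/9
  (-212/13, -336/13) → Z = -272
  (74/9, -110/9) → Z = -584/9
The feasible region is unbounded (it extends along (1, -4), (-3, -5)), but Z strictly decreases along every unbounded feasible direction, so there is no improving ray and the maximum is attained at a vertex.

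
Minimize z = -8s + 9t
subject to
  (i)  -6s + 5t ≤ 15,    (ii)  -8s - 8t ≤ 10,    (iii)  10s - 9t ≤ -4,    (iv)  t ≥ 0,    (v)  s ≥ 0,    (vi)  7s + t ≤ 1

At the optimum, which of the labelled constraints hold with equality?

(iii) and (v)

Vertices and z = -8s + 9t:
  (0, 4/9) → z = 4
  (5/73, 38/73) → z = 302/73
  (0, 1) → z = 9

The minimum is at (0, 4/9). Substituting into each constraint, equality holds for (iii) and (v); the remaining constraints have slack.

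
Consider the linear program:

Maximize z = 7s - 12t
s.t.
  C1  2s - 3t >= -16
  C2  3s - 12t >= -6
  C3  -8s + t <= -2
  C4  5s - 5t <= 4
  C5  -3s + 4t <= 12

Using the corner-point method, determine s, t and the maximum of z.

s = 6/35, t = -22/35, maximum z = 306/35

The binding constraints are -8s + t = -2 and 5s - 5t = 4.
Solving simultaneously gives s = 6/35, t = -22/35.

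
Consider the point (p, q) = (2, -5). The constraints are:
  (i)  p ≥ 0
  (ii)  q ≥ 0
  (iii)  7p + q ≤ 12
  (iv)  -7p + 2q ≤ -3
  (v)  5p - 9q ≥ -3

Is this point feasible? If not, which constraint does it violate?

not feasible — violates (ii)

Constraint (ii): q = -5, which is not ≥ 0. All other constraints are satisfied.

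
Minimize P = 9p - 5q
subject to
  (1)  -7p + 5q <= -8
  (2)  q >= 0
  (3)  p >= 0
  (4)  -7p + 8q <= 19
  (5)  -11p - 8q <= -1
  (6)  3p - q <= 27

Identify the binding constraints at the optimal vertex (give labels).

Vertices and P = 9p - 5q:
  (8/7, 0) → P = 72/7
  (53/7, 9) → P = 162/7
  (9, 0) → P = 81
  (235/17, 246/17) → P = 885/17

The minimum is at (8/7, 0). Substituting into each constraint, equality holds for (1) and (2); the remaining constraints have slack.

(1) and (2)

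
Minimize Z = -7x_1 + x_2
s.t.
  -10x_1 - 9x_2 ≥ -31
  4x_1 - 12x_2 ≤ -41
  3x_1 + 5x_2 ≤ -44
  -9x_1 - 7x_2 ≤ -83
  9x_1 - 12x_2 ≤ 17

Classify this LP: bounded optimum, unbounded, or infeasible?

The boundaries 4x_1 - 12x_2 = -41 and 3x_1 + 5x_2 = -44 meet at (-733/56, -53/56), but that point violates -9x_1 - 7x_2 ≤ -83. Every candidate vertex is excluded by some other constraint, so the feasible region is empty.

infeasible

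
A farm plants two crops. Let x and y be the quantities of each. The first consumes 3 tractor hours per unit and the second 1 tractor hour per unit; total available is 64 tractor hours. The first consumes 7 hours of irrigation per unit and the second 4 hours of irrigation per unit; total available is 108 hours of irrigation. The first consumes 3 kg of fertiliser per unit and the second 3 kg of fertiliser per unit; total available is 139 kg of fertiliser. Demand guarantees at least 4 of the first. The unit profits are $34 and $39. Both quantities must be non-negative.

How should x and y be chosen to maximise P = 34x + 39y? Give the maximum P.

x = 4, y = 20, maximum P = 916

Corner points and P = 34x + 39y:
  (108/7, 0) → P = 3672/7
  (4, 0) → P = 136
  (4, 20) → P = 916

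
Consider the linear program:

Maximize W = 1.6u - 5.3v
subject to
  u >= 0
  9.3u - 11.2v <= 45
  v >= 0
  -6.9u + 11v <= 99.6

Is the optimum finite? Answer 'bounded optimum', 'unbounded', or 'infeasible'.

bounded optimum

Extreme points and W = 1.6u - 5.3v:
  (0, 0) → W = 0
  (0, 498/55) → W = -13197/275
  (150/31, 0) → W = 240/31
  (26842/417, 6871/139) → W = -663017/4170
The feasible region has finitely many vertices and no improving ray; the maximum is 240/31 at (150/31, 0).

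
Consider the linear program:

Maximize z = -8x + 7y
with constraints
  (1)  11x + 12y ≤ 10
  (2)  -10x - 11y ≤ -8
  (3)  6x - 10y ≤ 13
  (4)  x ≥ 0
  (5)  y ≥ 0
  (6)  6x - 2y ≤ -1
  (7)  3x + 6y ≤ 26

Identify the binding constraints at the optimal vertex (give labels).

(1) and (4)

Feasible corners and z = -8x + 7y:
  (0, 5/6) → z = 35/6
  (4/47, 71/94) → z = 433/94
  (0, 8/11) → z = 56/11
  (5/86, 29/43) → z = 183/43

The maximum is at (0, 5/6). Substituting into each constraint, equality holds for (1) and (4); the remaining constraints have slack.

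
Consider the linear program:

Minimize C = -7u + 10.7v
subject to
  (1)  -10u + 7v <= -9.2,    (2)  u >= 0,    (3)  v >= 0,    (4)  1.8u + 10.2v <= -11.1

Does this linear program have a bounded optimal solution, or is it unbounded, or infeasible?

infeasible

The boundaries -10u + 7v = -9.2 and u = 0 meet at (0, -46/35), but that point violates v ≥ 0. Every candidate vertex is excluded by some other constraint, so the feasible region is empty.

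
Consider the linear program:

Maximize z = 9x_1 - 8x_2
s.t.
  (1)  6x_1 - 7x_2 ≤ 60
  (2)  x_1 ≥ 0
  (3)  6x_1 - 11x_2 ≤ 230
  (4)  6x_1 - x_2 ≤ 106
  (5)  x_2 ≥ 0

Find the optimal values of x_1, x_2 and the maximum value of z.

Feasible corners and z = 9x_1 - 8x_2:
  (341/18, 23/3) → z = 655/6
  (10, 0) → z = 90
  (0, 0) → z = 0
The feasible region is unbounded (it extends along (0, 1), (1, 6)), but z strictly decreases along every unbounded feasible direction, so there is no improving ray and the maximum is attained at a vertex.

The binding constraints are 6x_1 - 7x_2 = 60 and 6x_1 - x_2 = 106.
Solving simultaneously gives x_1 = 341/18, x_2 = 23/3.

x_1 = 341/18, x_2 = 23/3, maximum z = 655/6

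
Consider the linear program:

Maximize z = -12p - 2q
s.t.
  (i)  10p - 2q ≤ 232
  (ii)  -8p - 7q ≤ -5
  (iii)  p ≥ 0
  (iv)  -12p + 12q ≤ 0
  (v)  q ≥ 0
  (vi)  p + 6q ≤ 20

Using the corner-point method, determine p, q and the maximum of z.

Corner points and z = -12p - 2q:
  (1/3, 1/3) → z = -14/3
  (5/8, 0) → z = -15/2
  (20/7, 20/7) → z = -40
  (20, 0) → z = -240

The optimum lies where -8p - 7q = -5 and -12p + 12q = 0.
Solving simultaneously gives p = 1/3, q = 1/3.

p = 1/3, q = 1/3, maximum z = -14/3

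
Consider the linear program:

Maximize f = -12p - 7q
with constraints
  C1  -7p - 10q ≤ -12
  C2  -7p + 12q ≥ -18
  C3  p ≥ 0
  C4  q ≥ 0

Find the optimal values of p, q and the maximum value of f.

p = 0, q = 6/5, maximum f = -42/5

Vertices and f = -12p - 7q:
  (0, 6/5) → f = -42/5
  (12/7, 0) → f = -144/7
  (18/7, 0) → f = -216/7
The feasible region is unbounded (it extends along (0, 1), (12, 7)), but f strictly decreases along every unbounded feasible direction, so there is no improving ray and the maximum is attained at a vertex.

At the optimal vertex, -7p - 10q = -12 and p = 0.
Solving simultaneously gives p = 0, q = 6/5.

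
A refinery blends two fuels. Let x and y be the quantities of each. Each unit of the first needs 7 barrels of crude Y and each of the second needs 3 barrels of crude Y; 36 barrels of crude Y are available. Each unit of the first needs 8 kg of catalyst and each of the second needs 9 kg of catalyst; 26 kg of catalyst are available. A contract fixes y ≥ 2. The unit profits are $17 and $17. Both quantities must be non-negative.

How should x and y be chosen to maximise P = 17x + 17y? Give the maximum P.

The binding constraints are 8x + 9y = 26 and y = 2.
Solving simultaneously gives x = 1, y = 2.

x = 1, y = 2, maximum P = 51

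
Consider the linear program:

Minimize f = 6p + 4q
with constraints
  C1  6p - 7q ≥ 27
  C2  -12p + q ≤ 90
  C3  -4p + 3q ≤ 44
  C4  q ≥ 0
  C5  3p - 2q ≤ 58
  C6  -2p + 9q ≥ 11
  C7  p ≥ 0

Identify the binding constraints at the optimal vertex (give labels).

C1 and C6

Feasible corners and f = 6p + 4q:
  (352/9, 89/3) → f = 1060/3
  (8, 3) → f = 60
  (544/23, 149/23) → f = 3860/23

The minimum is at (8, 3). Substituting into each constraint, equality holds for C1 and C6; the remaining constraints have slack.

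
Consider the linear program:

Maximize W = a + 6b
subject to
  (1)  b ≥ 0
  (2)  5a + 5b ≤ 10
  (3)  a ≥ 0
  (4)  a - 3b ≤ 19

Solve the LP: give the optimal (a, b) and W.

Corner points and W = a + 6b:
  (2, 0) → W = 2
  (0, 0) → W = 0
  (0, 2) → W = 12

a = 0, b = 2, maximum W = 12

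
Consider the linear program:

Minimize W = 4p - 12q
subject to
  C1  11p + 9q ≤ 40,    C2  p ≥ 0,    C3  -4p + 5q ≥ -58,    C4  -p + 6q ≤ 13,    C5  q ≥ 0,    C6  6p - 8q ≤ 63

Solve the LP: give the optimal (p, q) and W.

p = 0, q = 13/6, minimum W = -26

Feasible corners and W = 4p - 12q:
  (41/25, 61/25) → W = -568/25
  (40/11, 0) → W = 160/11
  (0, 13/6) → W = -26
  (0, 0) → W = 0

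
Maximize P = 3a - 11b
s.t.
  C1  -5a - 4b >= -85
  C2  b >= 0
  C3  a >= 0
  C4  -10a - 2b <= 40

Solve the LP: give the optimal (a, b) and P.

a = 17, b = 0, maximum P = 51

Feasible corners and P = 3a - 11b:
  (17, 0) → P = 51
  (0, 85/4) → P = -935/4
  (0, 0) → P = 0

At the optimal vertex, -5a - 4b = -85 and b = 0.
Solving simultaneously gives a = 17, b = 0.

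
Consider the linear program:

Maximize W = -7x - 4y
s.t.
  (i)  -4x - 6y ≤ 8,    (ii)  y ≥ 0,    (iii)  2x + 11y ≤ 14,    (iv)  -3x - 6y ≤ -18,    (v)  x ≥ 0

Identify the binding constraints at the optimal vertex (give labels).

Vertices and W = -7x - 4y:
  (7, 0) → W = -49
  (6, 0) → W = -42
  (38/7, 2/7) → W = -274/7

The maximum is at (38/7, 2/7). Substituting into each constraint, equality holds for (iii) and (iv); the remaining constraints have slack.

(iii) and (iv)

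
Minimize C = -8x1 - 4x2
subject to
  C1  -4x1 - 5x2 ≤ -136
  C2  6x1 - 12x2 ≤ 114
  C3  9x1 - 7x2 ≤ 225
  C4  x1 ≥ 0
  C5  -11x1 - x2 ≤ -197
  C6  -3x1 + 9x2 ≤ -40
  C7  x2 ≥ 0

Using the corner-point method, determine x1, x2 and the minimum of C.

x1 = 349/12, x2 = 21/4, minimum C = -761/3

Feasible corners and C = -8x1 - 4x2:
  (367/13, 60/13) → C = -3176/13
  (1424/51, 248/51) → C = -4128/17
  (317/11, 54/11) → C = -2752/11
  (349/12, 21/4) → C = -761/3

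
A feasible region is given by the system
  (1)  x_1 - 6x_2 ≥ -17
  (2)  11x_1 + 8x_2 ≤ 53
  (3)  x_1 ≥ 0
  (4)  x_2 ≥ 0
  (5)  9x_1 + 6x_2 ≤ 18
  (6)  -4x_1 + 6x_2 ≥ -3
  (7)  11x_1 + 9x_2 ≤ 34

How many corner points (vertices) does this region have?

5

The feasible vertices (each the meet of two boundaries and inside every other half-plane) are:
  (0, 17/6)
  (1/10, 57/20)
  (0, 0)
  (3/4, 0)
  (21/13, 15/26)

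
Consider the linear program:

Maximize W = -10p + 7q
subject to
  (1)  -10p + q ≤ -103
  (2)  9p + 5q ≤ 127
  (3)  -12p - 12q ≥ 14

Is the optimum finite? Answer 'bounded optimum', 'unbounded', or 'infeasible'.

bounded optimum

Extreme points and W = -10p + 7q:
  (611/66, -344/33) → W = -1821/11
  (797/24, -275/8) → W = -13745/24
The feasible region has finitely many vertices and no improving ray; the maximum is -1821/11 at (611/66, -344/33).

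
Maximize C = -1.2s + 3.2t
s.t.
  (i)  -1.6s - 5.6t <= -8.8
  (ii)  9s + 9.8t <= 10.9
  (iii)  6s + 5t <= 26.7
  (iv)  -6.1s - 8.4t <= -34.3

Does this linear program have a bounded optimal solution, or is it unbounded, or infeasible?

unbounded

From the feasible point (-1747/113, 24221/1582), moving in the direction (-9.8, 9) keeps every constraint satisfied while C increases without bound.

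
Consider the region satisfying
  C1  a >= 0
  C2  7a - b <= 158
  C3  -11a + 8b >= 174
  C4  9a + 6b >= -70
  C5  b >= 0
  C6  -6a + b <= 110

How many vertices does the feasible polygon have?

Pairwise boundary intersections that survive every other constraint:
  (0, 87/4)
  (0, 110)
  (1438/45, 2956/45)
  (268, 1718)

4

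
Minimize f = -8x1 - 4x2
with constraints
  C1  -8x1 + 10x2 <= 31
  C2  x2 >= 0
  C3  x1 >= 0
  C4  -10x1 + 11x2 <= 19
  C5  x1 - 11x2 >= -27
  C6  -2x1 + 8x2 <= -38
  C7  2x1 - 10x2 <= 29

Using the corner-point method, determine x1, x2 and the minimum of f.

x1 = 589/12, x2 = 83/12, minimum f = -1261/3

Extreme points and f = -8x1 - 4x2:
  (317/7, 46/7) → f = -2720/7
  (589/12, 83/12) → f = -1261/3
  (37, 9/2) → f = -314

The binding constraints are x1 - 11x2 = -27 and 2x1 - 10x2 = 29.
Solving simultaneously gives x1 = 589/12, x2 = 83/12.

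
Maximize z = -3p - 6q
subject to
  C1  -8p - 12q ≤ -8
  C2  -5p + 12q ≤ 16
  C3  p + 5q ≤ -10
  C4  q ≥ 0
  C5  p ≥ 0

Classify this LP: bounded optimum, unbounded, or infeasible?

The boundaries -8p - 12q = -8 and p + 5q = -10 meet at (40/7, -22/7), but that point violates q ≥ 0. Every candidate vertex is excluded by some other constraint, so the feasible region is empty.

infeasible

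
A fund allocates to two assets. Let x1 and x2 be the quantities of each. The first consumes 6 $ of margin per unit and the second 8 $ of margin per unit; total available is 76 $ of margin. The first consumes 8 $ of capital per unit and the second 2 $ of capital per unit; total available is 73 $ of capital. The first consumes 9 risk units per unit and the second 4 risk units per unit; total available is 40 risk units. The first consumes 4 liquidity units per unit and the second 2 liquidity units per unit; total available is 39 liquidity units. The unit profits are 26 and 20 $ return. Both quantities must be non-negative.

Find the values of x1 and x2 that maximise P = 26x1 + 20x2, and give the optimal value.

x1 = 1/3, x2 = 37/4, maximum P = 581/3

Corner points and P = 26x1 + 20x2:
  (0, 0) → P = 0
  (0, 19/2) → P = 190
  (40/9, 0) → P = 1040/9
  (1/3, 37/4) → P = 581/3

At the optimal vertex, 6x1 + 8x2 = 76 and 9x1 + 4x2 = 40.
Solving simultaneously gives x1 = 1/3, x2 = 37/4.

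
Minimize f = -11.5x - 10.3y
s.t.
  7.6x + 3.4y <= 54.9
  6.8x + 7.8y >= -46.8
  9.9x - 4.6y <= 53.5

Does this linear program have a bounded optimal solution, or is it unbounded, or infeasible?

unbounded

From the feasible point (21722/3431, 13691/6862), moving in the direction (-3.4, 7.6) keeps every constraint satisfied while f decreases without bound.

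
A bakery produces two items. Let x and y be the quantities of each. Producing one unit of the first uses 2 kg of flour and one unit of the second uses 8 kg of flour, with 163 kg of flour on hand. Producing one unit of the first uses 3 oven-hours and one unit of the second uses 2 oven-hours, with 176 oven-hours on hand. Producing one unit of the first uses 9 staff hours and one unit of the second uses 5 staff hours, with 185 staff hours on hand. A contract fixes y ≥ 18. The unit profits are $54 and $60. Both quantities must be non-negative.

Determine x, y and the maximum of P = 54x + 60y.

x = 19/2, y = 18, maximum P = 1593

Vertices and P = 54x + 60y:
  (0, 163/8) → P = 2445/2
  (0, 18) → P = 1080
  (19/2, 18) → P = 1593

At the optimal vertex, 2x + 8y = 163 and y = 18.
Solving simultaneously gives x = 19/2, y = 18.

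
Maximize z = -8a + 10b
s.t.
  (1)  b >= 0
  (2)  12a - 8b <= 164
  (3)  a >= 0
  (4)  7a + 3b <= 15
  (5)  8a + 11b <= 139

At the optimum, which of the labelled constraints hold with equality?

(3) and (4)

Vertices and z = -8a + 10b:
  (0, 0) → z = 0
  (15/7, 0) → z = -120/7
  (0, 5) → z = 50

The maximum is at (0, 5). Substituting into each constraint, equality holds for (3) and (4); the remaining constraints have slack.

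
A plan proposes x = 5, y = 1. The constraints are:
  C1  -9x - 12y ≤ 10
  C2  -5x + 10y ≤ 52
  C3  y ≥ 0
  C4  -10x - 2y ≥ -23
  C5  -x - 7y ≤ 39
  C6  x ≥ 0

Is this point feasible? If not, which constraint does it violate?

not feasible — violates C4

Constraint C4: -10x - 2y = -52, which is not ≥ -23. All other constraints are satisfied.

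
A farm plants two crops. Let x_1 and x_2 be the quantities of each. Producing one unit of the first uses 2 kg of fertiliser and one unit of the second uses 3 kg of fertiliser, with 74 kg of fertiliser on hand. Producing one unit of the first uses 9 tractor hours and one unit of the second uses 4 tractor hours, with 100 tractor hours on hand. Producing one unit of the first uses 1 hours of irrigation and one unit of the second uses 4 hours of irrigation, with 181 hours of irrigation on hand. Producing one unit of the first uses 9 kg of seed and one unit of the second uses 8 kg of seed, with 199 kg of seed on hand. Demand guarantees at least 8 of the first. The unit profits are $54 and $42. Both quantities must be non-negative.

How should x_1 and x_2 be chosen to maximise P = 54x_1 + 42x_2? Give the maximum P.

Extreme points and P = 54x_1 + 42x_2:
  (100/9, 0) → P = 600
  (8, 0) → P = 432
  (8, 7) → P = 726

The binding constraints are 9x_1 + 4x_2 = 100 and x_1 = 8.
Solving simultaneously gives x_1 = 8, x_2 = 7.

x_1 = 8, x_2 = 7, maximum P = 726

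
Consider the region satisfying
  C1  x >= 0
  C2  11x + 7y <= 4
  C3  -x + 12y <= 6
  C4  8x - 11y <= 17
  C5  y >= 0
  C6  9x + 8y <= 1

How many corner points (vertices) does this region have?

Pairwise boundary intersections that survive every other constraint:
  (0, 0)
  (0, 1/8)
  (1/9, 0)

3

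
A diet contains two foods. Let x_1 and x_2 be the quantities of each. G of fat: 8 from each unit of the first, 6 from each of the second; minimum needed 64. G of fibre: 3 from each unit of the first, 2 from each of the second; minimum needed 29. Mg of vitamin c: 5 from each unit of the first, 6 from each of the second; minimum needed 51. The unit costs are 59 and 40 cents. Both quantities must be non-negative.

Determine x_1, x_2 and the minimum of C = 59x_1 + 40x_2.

x_1 = 9, x_2 = 1, minimum C = 571

Vertices and C = 59x_1 + 40x_2:
  (0, 29/2) → C = 580
  (51/5, 0) → C = 3009/5
  (9, 1) → C = 571
The feasible region is unbounded (it extends along (0, 1), (1, 0)), but C strictly increases along every unbounded feasible direction, so there is no improving ray and the minimum is attained at a vertex.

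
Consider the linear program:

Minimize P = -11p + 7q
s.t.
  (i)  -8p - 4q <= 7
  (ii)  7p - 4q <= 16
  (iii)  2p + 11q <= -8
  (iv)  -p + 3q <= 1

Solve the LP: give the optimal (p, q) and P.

Vertices and P = -11p + 7q:
  (3/5, -59/20) → P = -109/4
  (-9/16, -5/8) → P = 29/16
  (144/85, -88/85) → P = -440/17

The optimum lies where -8p - 4q = 7 and 7p - 4q = 16.
Solving simultaneously gives p = 3/5, q = -59/20.

p = 3/5, q = -59/20, minimum P = -109/4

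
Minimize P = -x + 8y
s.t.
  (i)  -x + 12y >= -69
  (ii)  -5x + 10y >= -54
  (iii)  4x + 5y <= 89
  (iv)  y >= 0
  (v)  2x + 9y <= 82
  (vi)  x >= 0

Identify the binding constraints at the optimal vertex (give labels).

(ii) and (iv)

Extreme points and P = -x + 8y:
  (232/13, 229/65) → P = 672/65
  (54/5, 0) → P = -54/5
  (391/26, 75/13) → P = 809/26
  (0, 0) → P = 0
  (0, 82/9) → P = 656/9

The minimum is at (54/5, 0). Substituting into each constraint, equality holds for (ii) and (iv); the remaining constraints have slack.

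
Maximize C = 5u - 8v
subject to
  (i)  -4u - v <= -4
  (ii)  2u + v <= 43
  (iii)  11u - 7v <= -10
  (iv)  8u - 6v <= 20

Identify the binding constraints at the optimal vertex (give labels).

(i) and (iii)

Feasible corners and C = 5u - 8v:
  (-39/2, 82) → C = -1507/2
  (6/13, 28/13) → C = -194/13
  (291/25, 493/25) → C = -2489/25

The maximum is at (6/13, 28/13). Substituting into each constraint, equality holds for (i) and (iii); the remaining constraints have slack.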